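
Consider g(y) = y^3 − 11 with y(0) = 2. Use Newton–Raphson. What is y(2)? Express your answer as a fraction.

g'(y) = 3y^2.
g(2) = −3, g'(2) = 12, so y(1) = 2 − (−3)/12 = 9/4.
g(9/4) = 25/64, g'(9/4) = 243/16, so y(2) = (9/4) − (25/64)/(243/16) = 1081/486.

1081/486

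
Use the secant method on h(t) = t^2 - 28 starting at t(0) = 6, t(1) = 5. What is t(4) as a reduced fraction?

17372/3283

h(6) = 8, h(5) = -3. t(2) = 5 - (-3)·(5 - 6)/((-3) - 8) = 58/11.
h(5) = -3, h(58/11) = -24/121. t(3) = (58/11) - (-24/121)·((58/11) - 5)/((-24/121) - (-3)) = 598/113.
h(58/11) = -24/121, h(598/113) = 72/12769. t(4) = (598/113) - (72/12769)·((598/113) - (58/11))/((72/12769) - (-24/121)) = 17372/3283.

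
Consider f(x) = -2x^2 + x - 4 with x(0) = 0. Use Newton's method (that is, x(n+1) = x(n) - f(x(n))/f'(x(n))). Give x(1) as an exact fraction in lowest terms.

f'(x) = -4x + 1.
f(0) = -4, f'(0) = 1, so x(1) = 0 - (-4)/1 = 4.

4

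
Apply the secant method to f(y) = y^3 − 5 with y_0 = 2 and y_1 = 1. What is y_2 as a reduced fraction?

11/7

f(2) = 3, f(1) = −4. y_2 = 1 − (−4)·(1 − 2)/((−4) − 3) = 11/7.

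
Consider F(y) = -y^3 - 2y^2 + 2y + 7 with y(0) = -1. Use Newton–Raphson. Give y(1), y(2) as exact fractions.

y(1) = -7/3, y(2) = -203/135

F'(y) = -3y^2 - 4y + 2.
F(-1) = 4, F'(-1) = 3, so y(1) = (-1) - 4/3 = -7/3.
F(-7/3) = 112/27, F'(-7/3) = -5, so y(2) = (-7/3) - (112/27)/(-5) = -203/135.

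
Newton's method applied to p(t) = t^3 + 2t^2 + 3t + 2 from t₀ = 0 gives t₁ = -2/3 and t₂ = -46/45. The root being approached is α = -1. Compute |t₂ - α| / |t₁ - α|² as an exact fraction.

1/5

t₁ - α = -2/3 - (-1) = -2/3 + 1 = 1/3, so |t₁ - α| = 1/3.
t₂ - α = -46/45 - (-1) = -46/45 + 1 = -1/45, so |t₂ - α| = 1/45.
|t₁ - α|² = 1/9.
Ratio = (1/45) / (1/9) = 1/5.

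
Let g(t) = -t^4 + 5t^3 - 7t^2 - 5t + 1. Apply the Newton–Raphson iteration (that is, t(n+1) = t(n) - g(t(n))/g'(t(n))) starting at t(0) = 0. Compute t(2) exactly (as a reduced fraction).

753/4520

g'(t) = -4t^3 + 15t^2 - 14t - 5.
g(0) = 1, g'(0) = -5, so t(1) = 0 - 1/(-5) = 1/5.
g(1/5) = -151/625, g'(1/5) = -904/125, so t(2) = (1/5) - (-151/625)/(-904/125) = 753/4520.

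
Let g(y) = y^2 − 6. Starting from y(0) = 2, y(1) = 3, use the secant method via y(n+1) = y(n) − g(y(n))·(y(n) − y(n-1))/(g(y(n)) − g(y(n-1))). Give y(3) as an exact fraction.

g(2) = −2, g(3) = 3. y(2) = 3 − 3·(3 − 2)/(3 − (−2)) = 12/5.
g(3) = 3, g(12/5) = −6/25. y(3) = (12/5) − (−6/25)·((12/5) − 3)/((−6/25) − 3) = 22/9.

22/9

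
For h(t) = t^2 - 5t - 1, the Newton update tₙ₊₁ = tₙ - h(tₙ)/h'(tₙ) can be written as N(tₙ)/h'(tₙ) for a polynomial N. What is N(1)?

2

h'(t) = 2t - 5.
N(t) = t·h'(t) - h(t) = t·(2t - 5) - (t^2 - 5t - 1) = t^2 + 1.
N(1) = 2.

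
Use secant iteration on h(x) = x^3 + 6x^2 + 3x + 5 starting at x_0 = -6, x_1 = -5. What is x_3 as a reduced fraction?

h(-6) = -13, h(-5) = 15. x_2 = (-5) - 15·((-5) - (-6))/(15 - (-13)) = -155/28.
h(-5) = 15, h(-155/28) = 57525/21952. x_3 = (-155/28) - (57525/21952)·((-155/28) - (-5))/((57525/21952) - 15) = -34115/6039.

-34115/6039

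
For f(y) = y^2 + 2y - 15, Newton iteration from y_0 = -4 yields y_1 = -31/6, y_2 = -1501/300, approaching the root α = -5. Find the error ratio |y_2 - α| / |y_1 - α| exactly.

1/50

y_1 - α = -31/6 - (-5) = -31/6 + 5 = -1/6, so |y_1 - α| = 1/6.
y_2 - α = -1501/300 - (-5) = -1501/300 + 5 = -1/300, so |y_2 - α| = 1/300.
Ratio = (1/300) / (1/6) = 1/50.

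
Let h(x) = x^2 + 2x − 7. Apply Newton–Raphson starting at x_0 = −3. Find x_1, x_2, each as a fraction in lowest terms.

x_1 = −4, x_2 = −23/6

h'(x) = 2x + 2.
h(−3) = −4, h'(−3) = −4, so x_1 = (−3) − (−4)/(−4) = −4.
h(−4) = 1, h'(−4) = −6, so x_2 = (−4) − 1/(−6) = −23/6.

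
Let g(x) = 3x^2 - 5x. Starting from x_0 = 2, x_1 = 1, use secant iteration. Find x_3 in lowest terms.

9/5

g(2) = 2, g(1) = -2. x_2 = 1 - (-2)·(1 - 2)/((-2) - 2) = 3/2.
g(1) = -2, g(3/2) = -3/4. x_3 = (3/2) - (-3/4)·((3/2) - 1)/((-3/4) - (-2)) = 9/5.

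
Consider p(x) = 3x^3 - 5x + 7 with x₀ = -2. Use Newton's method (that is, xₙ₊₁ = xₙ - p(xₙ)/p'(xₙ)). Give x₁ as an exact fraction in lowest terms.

-55/31

p'(x) = 9x^2 - 5.
p(-2) = -7, p'(-2) = 31, so x₁ = (-2) - (-7)/31 = -55/31.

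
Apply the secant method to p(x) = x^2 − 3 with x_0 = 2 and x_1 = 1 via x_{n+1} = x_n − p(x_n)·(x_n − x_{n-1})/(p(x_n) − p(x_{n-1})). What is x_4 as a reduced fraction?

p(2) = 1, p(1) = −2. x_2 = 1 − (−2)·(1 − 2)/((−2) − 1) = 5/3.
p(1) = −2, p(5/3) = −2/9. x_3 = (5/3) − (−2/9)·((5/3) − 1)/((−2/9) − (−2)) = 7/4.
p(5/3) = −2/9, p(7/4) = 1/16. x_4 = (7/4) − (1/16)·((7/4) − (5/3))/((1/16) − (−2/9)) = 71/41.

71/41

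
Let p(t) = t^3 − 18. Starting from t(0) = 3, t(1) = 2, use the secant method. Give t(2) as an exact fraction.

p(3) = 9, p(2) = −10. t(2) = 2 − (−10)·(2 − 3)/((−10) − 9) = 48/19.

48/19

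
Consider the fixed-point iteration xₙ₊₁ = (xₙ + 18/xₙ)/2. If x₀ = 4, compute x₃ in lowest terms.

x₁ = (4 + 18/4)/2 = 17/4.
x₂ = (17/4 + 18/(17/4))/2 = 577/136.
x₃ = (577/136 + 18/(577/136))/2 = 665857/156944.

665857/156944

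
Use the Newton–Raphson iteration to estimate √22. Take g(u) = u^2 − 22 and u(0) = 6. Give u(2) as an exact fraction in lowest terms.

g'(u) = 2u.
g(6) = 14, g'(6) = 12, so u(1) = 6 − 14/12 = 29/6.
g(29/6) = 49/36, g'(29/6) = 29/3, so u(2) = (29/6) − (49/36)/(29/3) = 1633/348.

1633/348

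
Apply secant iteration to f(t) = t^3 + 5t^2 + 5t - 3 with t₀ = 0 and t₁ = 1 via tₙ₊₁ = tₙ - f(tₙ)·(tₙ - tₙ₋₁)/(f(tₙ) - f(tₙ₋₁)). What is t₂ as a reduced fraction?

3/11

f(0) = -3, f(1) = 8. t₂ = 1 - 8·(1 - 0)/(8 - (-3)) = 3/11.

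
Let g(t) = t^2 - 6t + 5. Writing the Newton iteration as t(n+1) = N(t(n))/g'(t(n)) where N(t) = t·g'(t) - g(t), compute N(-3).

g'(t) = 2t - 6.
N(t) = t·g'(t) - g(t) = t·(2t - 6) - (t^2 - 6t + 5) = t^2 - 5.
N(-3) = 4.

4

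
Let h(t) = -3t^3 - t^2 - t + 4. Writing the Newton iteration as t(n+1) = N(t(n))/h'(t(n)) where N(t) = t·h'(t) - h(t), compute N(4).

h'(t) = -9t^2 - 2t - 1.
N(t) = t·h'(t) - h(t) = t·(-9t^2 - 2t - 1) - (-3t^3 - t^2 - t + 4) = -6t^3 - t^2 - 4.
N(4) = -404.

-404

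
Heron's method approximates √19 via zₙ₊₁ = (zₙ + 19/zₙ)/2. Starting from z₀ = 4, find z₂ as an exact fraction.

z₁ = (4 + 19/4)/2 = 35/8.
z₂ = (35/8 + 19/(35/8))/2 = 2441/560.

2441/560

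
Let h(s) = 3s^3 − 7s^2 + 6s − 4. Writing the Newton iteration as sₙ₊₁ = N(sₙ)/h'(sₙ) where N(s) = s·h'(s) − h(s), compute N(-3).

h'(s) = 9s^2 − 14s + 6.
N(s) = s·h'(s) − h(s) = s·(9s^2 − 14s + 6) − (3s^3 − 7s^2 + 6s − 4) = 6s^3 − 7s^2 + 4.
N(-3) = −221.

−221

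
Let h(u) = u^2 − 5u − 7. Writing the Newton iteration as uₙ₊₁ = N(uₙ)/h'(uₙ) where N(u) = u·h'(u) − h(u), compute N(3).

16

h'(u) = 2u − 5.
N(u) = u·h'(u) − h(u) = u·(2u − 5) − (u^2 − 5u − 7) = u^2 + 7.
N(3) = 16.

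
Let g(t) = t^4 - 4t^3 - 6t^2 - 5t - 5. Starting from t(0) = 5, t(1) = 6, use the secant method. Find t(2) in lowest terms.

1235/236

g(5) = -55, g(6) = 181. t(2) = 6 - 181·(6 - 5)/(181 - (-55)) = 1235/236.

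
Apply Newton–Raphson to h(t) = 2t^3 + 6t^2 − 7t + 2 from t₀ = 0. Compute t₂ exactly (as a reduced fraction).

486/1057

h'(t) = 6t^2 + 12t − 7.
h(0) = 2, h'(0) = −7, so t₁ = 0 − 2/(−7) = 2/7.
h(2/7) = 184/343, h'(2/7) = −151/49, so t₂ = (2/7) − (184/343)/(−151/49) = 486/1057.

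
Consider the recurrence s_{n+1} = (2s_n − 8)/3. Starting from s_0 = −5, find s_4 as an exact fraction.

−200/27

s_1 = (2·(−5) − 8)/3 = −6.
s_2 = (2·(−6) − 8)/3 = −20/3.
s_3 = (2·(−20/3) − 8)/3 = −64/9.
s_4 = (2·(−64/9) − 8)/3 = −200/27.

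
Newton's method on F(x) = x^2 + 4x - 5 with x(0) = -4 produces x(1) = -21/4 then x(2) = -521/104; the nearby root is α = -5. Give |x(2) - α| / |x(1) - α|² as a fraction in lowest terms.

2/13

x(1) - α = -21/4 - (-5) = -21/4 + 5 = -1/4, so |x(1) - α| = 1/4.
x(2) - α = -521/104 - (-5) = -521/104 + 5 = -1/104, so |x(2) - α| = 1/104.
|x(1) - α|² = 1/16.
Ratio = (1/104) / (1/16) = 2/13.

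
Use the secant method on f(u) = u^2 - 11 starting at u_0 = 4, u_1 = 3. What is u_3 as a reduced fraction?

73/22

f(4) = 5, f(3) = -2. u_2 = 3 - (-2)·(3 - 4)/((-2) - 5) = 23/7.
f(3) = -2, f(23/7) = -10/49. u_3 = (23/7) - (-10/49)·((23/7) - 3)/((-10/49) - (-2)) = 73/22.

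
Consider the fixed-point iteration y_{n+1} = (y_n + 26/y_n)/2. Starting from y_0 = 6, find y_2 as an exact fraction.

y_1 = (6 + 26/6)/2 = 31/6.
y_2 = (31/6 + 26/(31/6))/2 = 1897/372.

1897/372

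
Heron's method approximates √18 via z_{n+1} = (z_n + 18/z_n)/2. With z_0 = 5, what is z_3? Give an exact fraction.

26628001/6276280

z_1 = (5 + 18/5)/2 = 43/10.
z_2 = (43/10 + 18/(43/10))/2 = 3649/860.
z_3 = (3649/860 + 18/(3649/860))/2 = 26628001/6276280.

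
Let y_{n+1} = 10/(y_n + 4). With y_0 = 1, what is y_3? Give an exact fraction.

y_1 = 10/(1 + 4) = 2.
y_2 = 10/(2 + 4) = 5/3.
y_3 = 10/(5/3 + 4) = 30/17.

30/17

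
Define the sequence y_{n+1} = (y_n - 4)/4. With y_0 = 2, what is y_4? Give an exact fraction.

-169/128

y_1 = (2 - 4)/4 = -1/2.
y_2 = ((-1/2) - 4)/4 = -9/8.
y_3 = ((-9/8) - 4)/4 = -41/32.
y_4 = ((-41/32) - 4)/4 = -169/128.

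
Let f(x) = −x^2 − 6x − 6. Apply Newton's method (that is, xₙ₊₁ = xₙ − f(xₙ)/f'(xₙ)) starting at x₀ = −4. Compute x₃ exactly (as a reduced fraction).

f'(x) = −2x − 6.
f(−4) = 2, f'(−4) = 2, so x₁ = (−4) − 2/2 = −5.
f(−5) = −1, f'(−5) = 4, so x₂ = (−5) − (−1)/4 = −19/4.
f(−19/4) = −1/16, f'(−19/4) = 7/2, so x₃ = (−19/4) − (−1/16)/(7/2) = −265/56.

−265/56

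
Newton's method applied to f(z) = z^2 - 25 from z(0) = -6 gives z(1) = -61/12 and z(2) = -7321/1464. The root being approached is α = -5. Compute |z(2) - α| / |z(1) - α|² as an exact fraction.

6/61

z(1) - α = -61/12 - (-5) = -61/12 + 5 = -1/12, so |z(1) - α| = 1/12.
z(2) - α = -7321/1464 - (-5) = -7321/1464 + 5 = -1/1464, so |z(2) - α| = 1/1464.
|z(1) - α|² = 1/144.
Ratio = (1/1464) / (1/144) = 6/61.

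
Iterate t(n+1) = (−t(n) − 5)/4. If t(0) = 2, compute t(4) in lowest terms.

t(1) = (−2 − 5)/4 = −7/4.
t(2) = (−(−7/4) − 5)/4 = −13/16.
t(3) = (−(−13/16) − 5)/4 = −67/64.
t(4) = (−(−67/64) − 5)/4 = −253/256.

−253/256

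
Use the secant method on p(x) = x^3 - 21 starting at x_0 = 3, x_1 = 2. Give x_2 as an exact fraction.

51/19

p(3) = 6, p(2) = -13. x_2 = 2 - (-13)·(2 - 3)/((-13) - 6) = 51/19.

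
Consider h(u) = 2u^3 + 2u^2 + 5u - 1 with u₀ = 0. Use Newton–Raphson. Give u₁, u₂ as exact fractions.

h'(u) = 6u^2 + 4u + 5.
h(0) = -1, h'(0) = 5, so u₁ = 0 - (-1)/5 = 1/5.
h(1/5) = 12/125, h'(1/5) = 151/25, so u₂ = (1/5) - (12/125)/(151/25) = 139/755.

u₁ = 1/5, u₂ = 139/755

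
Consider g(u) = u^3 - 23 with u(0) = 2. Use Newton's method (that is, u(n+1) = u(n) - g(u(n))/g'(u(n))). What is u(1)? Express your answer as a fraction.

13/4

g'(u) = 3u^2.
g(2) = -15, g'(2) = 12, so u(1) = 2 - (-15)/12 = 13/4.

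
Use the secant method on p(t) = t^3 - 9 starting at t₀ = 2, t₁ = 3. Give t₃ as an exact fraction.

p(2) = -1, p(3) = 18. t₂ = 3 - 18·(3 - 2)/(18 - (-1)) = 39/19.
p(3) = 18, p(39/19) = -2412/6859. t₃ = (39/19) - (-2412/6859)·((39/19) - 3)/((-2412/6859) - 18) = 1609/777.

1609/777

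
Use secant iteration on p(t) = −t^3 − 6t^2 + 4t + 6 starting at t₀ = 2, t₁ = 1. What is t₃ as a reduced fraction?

p(2) = −18, p(1) = 3. t₂ = 1 − 3·(1 − 2)/(3 − (−18)) = 8/7.
p(1) = 3, p(8/7) = 426/343. t₃ = (8/7) − (426/343)·((8/7) − 1)/((426/343) − 3) = 250/201.

250/201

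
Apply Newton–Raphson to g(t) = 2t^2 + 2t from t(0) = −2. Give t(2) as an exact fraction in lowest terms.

−16/15

g'(t) = 4t + 2.
g(−2) = 4, g'(−2) = −6, so t(1) = (−2) − 4/(−6) = −4/3.
g(−4/3) = 8/9, g'(−4/3) = −10/3, so t(2) = (−4/3) − (8/9)/(−10/3) = −16/15.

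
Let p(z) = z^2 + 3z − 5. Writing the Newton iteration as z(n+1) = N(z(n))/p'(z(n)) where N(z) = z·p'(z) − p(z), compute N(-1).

6

p'(z) = 2z + 3.
N(z) = z·p'(z) − p(z) = z·(2z + 3) − (z^2 + 3z − 5) = z^2 + 5.
N(-1) = 6.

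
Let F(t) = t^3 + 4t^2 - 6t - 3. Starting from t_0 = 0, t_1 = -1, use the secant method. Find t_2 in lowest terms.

-1/3

F(0) = -3, F(-1) = 6. t_2 = (-1) - 6·((-1) - 0)/(6 - (-3)) = -1/3.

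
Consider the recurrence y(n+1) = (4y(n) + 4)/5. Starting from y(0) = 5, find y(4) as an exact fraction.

2756/625

y(1) = (4·5 + 4)/5 = 24/5.
y(2) = (4·(24/5) + 4)/5 = 116/25.
y(3) = (4·(116/25) + 4)/5 = 564/125.
y(4) = (4·(564/125) + 4)/5 = 2756/625.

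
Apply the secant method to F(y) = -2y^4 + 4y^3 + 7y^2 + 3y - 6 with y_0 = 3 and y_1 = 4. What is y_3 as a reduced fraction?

F(3) = 12, F(4) = -138. y_2 = 4 - (-138)·(4 - 3)/((-138) - 12) = 77/25.
F(4) = -138, F(77/25) = 2552218/390625. y_3 = (77/25) - (2552218/390625)·((77/25) - 4)/((2552218/390625) - (-138)) = 3831307/1227358.

3831307/1227358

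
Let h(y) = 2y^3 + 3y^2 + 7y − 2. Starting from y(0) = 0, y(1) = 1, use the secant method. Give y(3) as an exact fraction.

13/58

h(0) = −2, h(1) = 10. y(2) = 1 − 10·(1 − 0)/(10 − (−2)) = 1/6.
h(1) = 10, h(1/6) = −20/27. y(3) = (1/6) − (−20/27)·((1/6) − 1)/((−20/27) − 10) = 13/58.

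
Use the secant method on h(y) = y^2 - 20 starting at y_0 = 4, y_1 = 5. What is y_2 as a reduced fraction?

40/9

h(4) = -4, h(5) = 5. y_2 = 5 - 5·(5 - 4)/(5 - (-4)) = 40/9.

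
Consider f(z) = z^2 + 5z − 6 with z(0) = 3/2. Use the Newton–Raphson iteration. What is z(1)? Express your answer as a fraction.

33/32

f'(z) = 2z + 5.
f(3/2) = 15/4, f'(3/2) = 8, so z(1) = (3/2) − (15/4)/8 = 33/32.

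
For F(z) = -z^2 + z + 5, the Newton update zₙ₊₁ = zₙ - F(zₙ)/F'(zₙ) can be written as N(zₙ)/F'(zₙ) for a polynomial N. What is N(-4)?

-21

F'(z) = -2z + 1.
N(z) = z·F'(z) - F(z) = z·(-2z + 1) - (-z^2 + z + 5) = -z^2 - 5.
N(-4) = -21.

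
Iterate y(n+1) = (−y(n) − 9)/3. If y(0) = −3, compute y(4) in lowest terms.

y(1) = (−(−3) − 9)/3 = −2.
y(2) = (−(−2) − 9)/3 = −7/3.
y(3) = (−(−7/3) − 9)/3 = −20/9.
y(4) = (−(−20/9) − 9)/3 = −61/27.

−61/27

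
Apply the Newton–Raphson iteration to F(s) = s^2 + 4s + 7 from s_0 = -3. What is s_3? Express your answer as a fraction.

-1

F'(s) = 2s + 4.
F(-3) = 4, F'(-3) = -2, so s_1 = (-3) - 4/(-2) = -1.
F(-1) = 4, F'(-1) = 2, so s_2 = (-1) - 4/2 = -3.
F(-3) = 4, F'(-3) = -2, so s_3 = (-3) - 4/(-2) = -1.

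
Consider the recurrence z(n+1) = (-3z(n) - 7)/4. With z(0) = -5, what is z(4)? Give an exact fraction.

z(1) = (-3·(-5) - 7)/4 = 2.
z(2) = (-3·2 - 7)/4 = -13/4.
z(3) = (-3·(-13/4) - 7)/4 = 11/16.
z(4) = (-3·(11/16) - 7)/4 = -145/64.

-145/64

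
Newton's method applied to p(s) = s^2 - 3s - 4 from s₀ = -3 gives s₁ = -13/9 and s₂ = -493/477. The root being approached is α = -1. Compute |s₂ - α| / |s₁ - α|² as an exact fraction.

9/53

s₁ - α = -13/9 - (-1) = -13/9 + 1 = -4/9, so |s₁ - α| = 4/9.
s₂ - α = -493/477 - (-1) = -493/477 + 1 = -16/477, so |s₂ - α| = 16/477.
|s₁ - α|² = 16/81.
Ratio = (16/477) / (16/81) = 9/53.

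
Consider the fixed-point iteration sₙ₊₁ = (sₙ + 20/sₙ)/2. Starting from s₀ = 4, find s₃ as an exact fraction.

s₁ = (4 + 20/4)/2 = 9/2.
s₂ = (9/2 + 20/(9/2))/2 = 161/36.
s₃ = (161/36 + 20/(161/36))/2 = 51841/11592.

51841/11592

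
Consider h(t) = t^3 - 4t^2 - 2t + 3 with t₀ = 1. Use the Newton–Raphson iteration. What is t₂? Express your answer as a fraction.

493/707

h'(t) = 3t^2 - 8t - 2.
h(1) = -2, h'(1) = -7, so t₁ = 1 - (-2)/(-7) = 5/7.
h(5/7) = -36/343, h'(5/7) = -303/49, so t₂ = (5/7) - (-36/343)/(-303/49) = 493/707.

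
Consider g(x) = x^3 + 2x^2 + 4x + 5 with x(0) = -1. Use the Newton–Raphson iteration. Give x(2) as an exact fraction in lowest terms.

g'(x) = 3x^2 + 4x + 4.
g(-1) = 2, g'(-1) = 3, so x(1) = (-1) - 2/3 = -5/3.
g(-5/3) = -20/27, g'(-5/3) = 17/3, so x(2) = (-5/3) - (-20/27)/(17/3) = -235/153.

-235/153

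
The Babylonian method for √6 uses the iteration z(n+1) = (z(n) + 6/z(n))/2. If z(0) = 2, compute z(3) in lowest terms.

z(1) = (2 + 6/2)/2 = 5/2.
z(2) = (5/2 + 6/(5/2))/2 = 49/20.
z(3) = (49/20 + 6/(49/20))/2 = 4801/1960.

4801/1960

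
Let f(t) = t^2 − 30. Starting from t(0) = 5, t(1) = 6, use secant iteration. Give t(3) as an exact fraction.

115/21

f(5) = −5, f(6) = 6. t(2) = 6 − 6·(6 − 5)/(6 − (−5)) = 60/11.
f(6) = 6, f(60/11) = −30/121. t(3) = (60/11) − (−30/121)·((60/11) − 6)/((−30/121) − 6) = 115/21.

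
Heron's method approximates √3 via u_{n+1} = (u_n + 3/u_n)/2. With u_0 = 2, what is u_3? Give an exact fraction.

u_1 = (2 + 3/2)/2 = 7/4.
u_2 = (7/4 + 3/(7/4))/2 = 97/56.
u_3 = (97/56 + 3/(97/56))/2 = 18817/10864.

18817/10864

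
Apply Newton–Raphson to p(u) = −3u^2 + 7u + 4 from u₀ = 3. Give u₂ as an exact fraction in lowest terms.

3367/1199

p'(u) = −6u + 7.
p(3) = −2, p'(3) = −11, so u₁ = 3 − (−2)/(−11) = 31/11.
p(31/11) = −12/121, p'(31/11) = −109/11, so u₂ = (31/11) − (−12/121)/(−109/11) = 3367/1199.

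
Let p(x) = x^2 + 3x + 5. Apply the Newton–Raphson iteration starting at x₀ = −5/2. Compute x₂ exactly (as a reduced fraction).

−295/112

p'(x) = 2x + 3.
p(−5/2) = 15/4, p'(−5/2) = −2, so x₁ = (−5/2) − (15/4)/(−2) = −5/8.
p(−5/8) = 225/64, p'(−5/8) = 7/4, so x₂ = (−5/8) − (225/64)/(7/4) = −295/112.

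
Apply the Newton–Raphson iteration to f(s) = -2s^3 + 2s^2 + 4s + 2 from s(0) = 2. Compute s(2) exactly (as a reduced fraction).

f'(s) = -6s^2 + 4s + 4.
f(2) = 2, f'(2) = -12, so s(1) = 2 - 2/(-12) = 13/6.
f(13/6) = -31/108, f'(13/6) = -31/2, so s(2) = (13/6) - (-31/108)/(-31/2) = 58/27.

58/27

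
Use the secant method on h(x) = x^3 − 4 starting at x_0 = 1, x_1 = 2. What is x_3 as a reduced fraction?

h(1) = −3, h(2) = 4. x_2 = 2 − 4·(2 − 1)/(4 − (−3)) = 10/7.
h(2) = 4, h(10/7) = −372/343. x_3 = (10/7) − (−372/343)·((10/7) − 2)/((−372/343) − 4) = 169/109.

169/109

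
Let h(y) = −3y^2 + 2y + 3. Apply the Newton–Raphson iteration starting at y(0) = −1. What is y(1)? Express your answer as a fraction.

h'(y) = −6y + 2.
h(−1) = −2, h'(−1) = 8, so y(1) = (−1) − (−2)/8 = −3/4.

−3/4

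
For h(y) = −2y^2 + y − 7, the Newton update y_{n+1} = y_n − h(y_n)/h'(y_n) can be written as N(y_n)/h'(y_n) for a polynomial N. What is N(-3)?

−11

h'(y) = −4y + 1.
N(y) = y·h'(y) − h(y) = y·(−4y + 1) − (−2y^2 + y − 7) = −2y^2 + 7.
N(-3) = −11.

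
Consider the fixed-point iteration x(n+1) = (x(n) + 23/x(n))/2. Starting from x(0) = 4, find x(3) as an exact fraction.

17913697/3735264

x(1) = (4 + 23/4)/2 = 39/8.
x(2) = (39/8 + 23/(39/8))/2 = 2993/624.
x(3) = (2993/624 + 23/(2993/624))/2 = 17913697/3735264.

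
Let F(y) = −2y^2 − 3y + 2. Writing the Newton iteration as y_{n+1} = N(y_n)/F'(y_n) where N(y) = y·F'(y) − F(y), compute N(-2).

F'(y) = −4y − 3.
N(y) = y·F'(y) − F(y) = y·(−4y − 3) − (−2y^2 − 3y + 2) = −2y^2 − 2.
N(-2) = −10.

−10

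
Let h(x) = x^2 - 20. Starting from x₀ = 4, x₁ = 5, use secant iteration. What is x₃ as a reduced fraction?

76/17

h(4) = -4, h(5) = 5. x₂ = 5 - 5·(5 - 4)/(5 - (-4)) = 40/9.
h(5) = 5, h(40/9) = -20/81. x₃ = (40/9) - (-20/81)·((40/9) - 5)/((-20/81) - 5) = 76/17.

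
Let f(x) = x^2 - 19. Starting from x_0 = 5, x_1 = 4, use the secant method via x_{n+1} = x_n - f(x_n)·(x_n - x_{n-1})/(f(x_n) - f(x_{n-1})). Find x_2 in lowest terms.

13/3

f(5) = 6, f(4) = -3. x_2 = 4 - (-3)·(4 - 5)/((-3) - 6) = 13/3.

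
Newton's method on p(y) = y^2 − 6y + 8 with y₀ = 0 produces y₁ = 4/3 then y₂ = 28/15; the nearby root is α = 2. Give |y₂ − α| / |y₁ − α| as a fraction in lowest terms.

1/5

y₁ − α = 4/3 − 2 = −2/3, so |y₁ − α| = 2/3.
y₂ − α = 28/15 − 2 = −2/15, so |y₂ − α| = 2/15.
Ratio = (2/15) / (2/3) = 1/5.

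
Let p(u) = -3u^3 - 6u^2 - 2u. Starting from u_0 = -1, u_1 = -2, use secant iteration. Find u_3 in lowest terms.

p(-1) = -1, p(-2) = 4. u_2 = (-2) - 4·((-2) - (-1))/(4 - (-1)) = -6/5.
p(-2) = 4, p(-6/5) = -132/125. u_3 = (-6/5) - (-132/125)·((-6/5) - (-2))/((-132/125) - 4) = -108/79.

-108/79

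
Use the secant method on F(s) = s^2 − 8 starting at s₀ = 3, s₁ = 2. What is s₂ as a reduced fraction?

14/5

F(3) = 1, F(2) = −4. s₂ = 2 − (−4)·(2 − 3)/((−4) − 1) = 14/5.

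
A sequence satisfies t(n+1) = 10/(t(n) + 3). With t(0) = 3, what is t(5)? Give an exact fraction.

t(1) = 10/(3 + 3) = 5/3.
t(2) = 10/(5/3 + 3) = 15/7.
t(3) = 10/(15/7 + 3) = 35/18.
t(4) = 10/(35/18 + 3) = 180/89.
t(5) = 10/(180/89 + 3) = 890/447.

890/447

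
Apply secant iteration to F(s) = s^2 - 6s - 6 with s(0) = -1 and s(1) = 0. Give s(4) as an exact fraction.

F(-1) = 1, F(0) = -6. s(2) = 0 - (-6)·(0 - (-1))/((-6) - 1) = -6/7.
F(0) = -6, F(-6/7) = -6/49. s(3) = (-6/7) - (-6/49)·((-6/7) - 0)/((-6/49) - (-6)) = -7/8.
F(-6/7) = -6/49, F(-7/8) = 1/64. s(4) = (-7/8) - (1/64)·((-7/8) - (-6/7))/((1/64) - (-6/49)) = -378/433.

-378/433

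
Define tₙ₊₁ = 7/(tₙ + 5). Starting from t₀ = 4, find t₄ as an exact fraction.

2261/1979

t₁ = 7/(4 + 5) = 7/9.
t₂ = 7/(7/9 + 5) = 63/52.
t₃ = 7/(63/52 + 5) = 364/323.
t₄ = 7/(364/323 + 5) = 2261/1979.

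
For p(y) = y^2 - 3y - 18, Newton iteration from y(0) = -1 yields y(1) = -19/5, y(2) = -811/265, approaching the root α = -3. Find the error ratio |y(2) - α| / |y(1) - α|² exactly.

y(1) - α = -19/5 - (-3) = -19/5 + 3 = -4/5, so |y(1) - α| = 4/5.
y(2) - α = -811/265 - (-3) = -811/265 + 3 = -16/265, so |y(2) - α| = 16/265.
|y(1) - α|² = 16/25.
Ratio = (16/265) / (16/25) = 5/53.

5/53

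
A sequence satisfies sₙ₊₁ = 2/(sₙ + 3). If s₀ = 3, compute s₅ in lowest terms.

32/57

s₁ = 2/(3 + 3) = 1/3.
s₂ = 2/(1/3 + 3) = 3/5.
s₃ = 2/(3/5 + 3) = 5/9.
s₄ = 2/(5/9 + 3) = 9/16.
s₅ = 2/(9/16 + 3) = 32/57.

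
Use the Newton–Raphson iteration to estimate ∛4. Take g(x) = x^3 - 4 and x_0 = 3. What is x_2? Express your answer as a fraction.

g'(x) = 3x^2.
g(3) = 23, g'(3) = 27, so x_1 = 3 - 23/27 = 58/27.
g(58/27) = 116380/19683, g'(58/27) = 3364/243, so x_2 = (58/27) - (116380/19683)/(3364/243) = 117239/68121.

117239/68121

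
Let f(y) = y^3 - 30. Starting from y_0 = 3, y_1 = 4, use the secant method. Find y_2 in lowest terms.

114/37

f(3) = -3, f(4) = 34. y_2 = 4 - 34·(4 - 3)/(34 - (-3)) = 114/37.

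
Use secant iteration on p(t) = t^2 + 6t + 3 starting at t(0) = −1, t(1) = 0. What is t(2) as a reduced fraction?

p(−1) = −2, p(0) = 3. t(2) = 0 − 3·(0 − (−1))/(3 − (−2)) = −3/5.

−3/5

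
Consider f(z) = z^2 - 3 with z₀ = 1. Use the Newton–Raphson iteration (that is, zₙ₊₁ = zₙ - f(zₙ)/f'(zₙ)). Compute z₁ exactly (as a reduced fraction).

f'(z) = 2z.
f(1) = -2, f'(1) = 2, so z₁ = 1 - (-2)/2 = 2.

2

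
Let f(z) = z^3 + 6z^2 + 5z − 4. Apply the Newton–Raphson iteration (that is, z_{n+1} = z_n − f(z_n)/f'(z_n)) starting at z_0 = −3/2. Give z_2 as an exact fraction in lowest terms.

−45209/26425

f'(z) = 3z^2 + 12z + 5.
f(−3/2) = −11/8, f'(−3/2) = −25/4, so z_1 = (−3/2) − (−11/8)/(−25/4) = −43/25.
f(−43/25) = 968/15625, f'(−43/25) = −4228/625, so z_2 = (−43/25) − (968/15625)/(−4228/625) = −45209/26425.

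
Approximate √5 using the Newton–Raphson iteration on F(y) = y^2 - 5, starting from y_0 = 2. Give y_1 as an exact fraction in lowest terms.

9/4

F'(y) = 2y.
F(2) = -1, F'(2) = 4, so y_1 = 2 - (-1)/4 = 9/4.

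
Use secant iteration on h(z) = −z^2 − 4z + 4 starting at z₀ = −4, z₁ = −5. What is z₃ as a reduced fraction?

−140/29

h(−4) = 4, h(−5) = −1. z₂ = (−5) − (−1)·((−5) − (−4))/((−1) − 4) = −24/5.
h(−5) = −1, h(−24/5) = 4/25. z₃ = (−24/5) − (4/25)·((−24/5) − (−5))/((4/25) − (−1)) = −140/29.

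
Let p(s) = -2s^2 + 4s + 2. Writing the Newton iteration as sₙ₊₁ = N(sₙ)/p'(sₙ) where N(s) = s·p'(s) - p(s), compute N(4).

p'(s) = -4s + 4.
N(s) = s·p'(s) - p(s) = s·(-4s + 4) - (-2s^2 + 4s + 2) = -2s^2 - 2.
N(4) = -34.

-34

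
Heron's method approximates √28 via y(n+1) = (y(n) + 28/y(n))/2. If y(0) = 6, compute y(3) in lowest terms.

32257/6096

y(1) = (6 + 28/6)/2 = 16/3.
y(2) = (16/3 + 28/(16/3))/2 = 127/24.
y(3) = (127/24 + 28/(127/24))/2 = 32257/6096.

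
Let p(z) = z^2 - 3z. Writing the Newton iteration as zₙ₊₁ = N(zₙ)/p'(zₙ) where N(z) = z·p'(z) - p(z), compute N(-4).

p'(z) = 2z - 3.
N(z) = z·p'(z) - p(z) = z·(2z - 3) - (z^2 - 3z) = z^2.
N(-4) = 16.

16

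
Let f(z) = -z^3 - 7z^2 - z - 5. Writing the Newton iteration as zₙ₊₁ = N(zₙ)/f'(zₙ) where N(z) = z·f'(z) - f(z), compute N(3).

-112

f'(z) = -3z^2 - 14z - 1.
N(z) = z·f'(z) - f(z) = z·(-3z^2 - 14z - 1) - (-z^3 - 7z^2 - z - 5) = -2z^3 - 7z^2 + 5.
N(3) = -112.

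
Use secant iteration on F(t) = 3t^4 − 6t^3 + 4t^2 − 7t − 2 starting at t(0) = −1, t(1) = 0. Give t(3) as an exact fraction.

−2000/7463

F(−1) = 18, F(0) = −2. t(2) = 0 − (−2)·(0 − (−1))/((−2) − 18) = −1/10.
F(0) = −2, F(−1/10) = −12537/10000. t(3) = (−1/10) − (−12537/10000)·((−1/10) − 0)/((−12537/10000) − (−2)) = −2000/7463.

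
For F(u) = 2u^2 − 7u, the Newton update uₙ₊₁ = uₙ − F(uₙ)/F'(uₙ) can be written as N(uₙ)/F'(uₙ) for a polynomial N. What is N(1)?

2

F'(u) = 4u − 7.
N(u) = u·F'(u) − F(u) = u·(4u − 7) − (2u^2 − 7u) = 2u^2.
N(1) = 2.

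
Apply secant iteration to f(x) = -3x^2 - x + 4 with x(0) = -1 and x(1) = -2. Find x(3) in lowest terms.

f(-1) = 2, f(-2) = -6. x(2) = (-2) - (-6)·((-2) - (-1))/((-6) - 2) = -5/4.
f(-2) = -6, f(-5/4) = 9/16. x(3) = (-5/4) - (9/16)·((-5/4) - (-2))/((9/16) - (-6)) = -46/35.

-46/35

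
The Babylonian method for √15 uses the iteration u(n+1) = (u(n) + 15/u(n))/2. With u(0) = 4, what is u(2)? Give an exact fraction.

u(1) = (4 + 15/4)/2 = 31/8.
u(2) = (31/8 + 15/(31/8))/2 = 1921/496.

1921/496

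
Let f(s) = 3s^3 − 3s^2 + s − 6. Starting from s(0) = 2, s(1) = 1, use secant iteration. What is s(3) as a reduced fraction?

1986/1141

f(2) = 8, f(1) = −5. s(2) = 1 − (−5)·(1 − 2)/((−5) − 8) = 18/13.
f(1) = −5, f(18/13) = −5280/2197. s(3) = (18/13) − (−5280/2197)·((18/13) − 1)/((−5280/2197) − (−5)) = 1986/1141.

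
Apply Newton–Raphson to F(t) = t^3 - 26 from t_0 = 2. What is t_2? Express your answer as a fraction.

149/49

F'(t) = 3t^2.
F(2) = -18, F'(2) = 12, so t_1 = 2 - (-18)/12 = 7/2.
F(7/2) = 135/8, F'(7/2) = 147/4, so t_2 = (7/2) - (135/8)/(147/4) = 149/49.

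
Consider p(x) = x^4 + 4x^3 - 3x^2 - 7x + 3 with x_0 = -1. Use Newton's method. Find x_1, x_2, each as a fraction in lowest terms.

x_1 = -11/7, x_2 = -55603/39711

p'(x) = 4x^3 + 12x^2 - 6x - 7.
p(-1) = 4, p'(-1) = 7, so x_1 = (-1) - 4/7 = -11/7.
p(-11/7) = -6800/2401, p'(-11/7) = 5673/343, so x_2 = (-11/7) - (-6800/2401)/(5673/343) = -55603/39711.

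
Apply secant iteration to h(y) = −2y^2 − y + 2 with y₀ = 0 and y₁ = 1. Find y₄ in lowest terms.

h(0) = 2, h(1) = −1. y₂ = 1 − (−1)·(1 − 0)/((−1) − 2) = 2/3.
h(1) = −1, h(2/3) = 4/9. y₃ = (2/3) − (4/9)·((2/3) − 1)/((4/9) − (−1)) = 10/13.
h(2/3) = 4/9, h(10/13) = 8/169. y₄ = (10/13) − (8/169)·((10/13) − (2/3))/((8/169) − (4/9)) = 118/151.

118/151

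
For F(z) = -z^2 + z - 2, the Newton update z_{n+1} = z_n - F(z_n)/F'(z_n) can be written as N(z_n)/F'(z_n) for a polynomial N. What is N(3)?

F'(z) = -2z + 1.
N(z) = z·F'(z) - F(z) = z·(-2z + 1) - (-z^2 + z - 2) = -z^2 + 2.
N(3) = -7.

-7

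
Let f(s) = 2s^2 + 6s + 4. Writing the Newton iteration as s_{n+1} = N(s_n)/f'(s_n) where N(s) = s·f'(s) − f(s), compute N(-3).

f'(s) = 4s + 6.
N(s) = s·f'(s) − f(s) = s·(4s + 6) − (2s^2 + 6s + 4) = 2s^2 − 4.
N(-3) = 14.

14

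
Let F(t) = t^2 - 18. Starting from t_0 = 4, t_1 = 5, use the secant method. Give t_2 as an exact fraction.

F(4) = -2, F(5) = 7. t_2 = 5 - 7·(5 - 4)/(7 - (-2)) = 38/9.

38/9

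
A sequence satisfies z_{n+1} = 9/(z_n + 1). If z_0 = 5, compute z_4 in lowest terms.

z_1 = 9/(5 + 1) = 3/2.
z_2 = 9/(3/2 + 1) = 18/5.
z_3 = 9/(18/5 + 1) = 45/23.
z_4 = 9/(45/23 + 1) = 207/68.

207/68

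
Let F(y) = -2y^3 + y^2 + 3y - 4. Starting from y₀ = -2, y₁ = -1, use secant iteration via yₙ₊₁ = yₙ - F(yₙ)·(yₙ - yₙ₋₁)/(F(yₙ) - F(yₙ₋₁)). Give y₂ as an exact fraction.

F(-2) = 10, F(-1) = -4. y₂ = (-1) - (-4)·((-1) - (-2))/((-4) - 10) = -9/7.

-9/7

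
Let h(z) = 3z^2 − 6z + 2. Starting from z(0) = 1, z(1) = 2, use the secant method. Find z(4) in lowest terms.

h(1) = −1, h(2) = 2. z(2) = 2 − 2·(2 − 1)/(2 − (−1)) = 4/3.
h(2) = 2, h(4/3) = −2/3. z(3) = (4/3) − (−2/3)·((4/3) − 2)/((−2/3) − 2) = 3/2.
h(4/3) = −2/3, h(3/2) = −1/4. z(4) = (3/2) − (−1/4)·((3/2) − (4/3))/((−1/4) − (−2/3)) = 8/5.

8/5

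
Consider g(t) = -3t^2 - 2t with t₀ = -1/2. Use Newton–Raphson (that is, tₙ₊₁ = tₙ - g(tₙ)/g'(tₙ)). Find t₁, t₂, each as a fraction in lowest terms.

g'(t) = -6t - 2.
g(-1/2) = 1/4, g'(-1/2) = 1, so t₁ = (-1/2) - (1/4)/1 = -3/4.
g(-3/4) = -3/16, g'(-3/4) = 5/2, so t₂ = (-3/4) - (-3/16)/(5/2) = -27/40.

t₁ = -3/4, t₂ = -27/40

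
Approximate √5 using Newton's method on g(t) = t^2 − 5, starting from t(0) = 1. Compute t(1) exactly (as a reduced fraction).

g'(t) = 2t.
g(1) = −4, g'(1) = 2, so t(1) = 1 − (−4)/2 = 3.

3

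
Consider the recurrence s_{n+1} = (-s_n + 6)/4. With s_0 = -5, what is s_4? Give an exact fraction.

s_1 = (-(-5) + 6)/4 = 11/4.
s_2 = (-(11/4) + 6)/4 = 13/16.
s_3 = (-(13/16) + 6)/4 = 83/64.
s_4 = (-(83/64) + 6)/4 = 301/256.

301/256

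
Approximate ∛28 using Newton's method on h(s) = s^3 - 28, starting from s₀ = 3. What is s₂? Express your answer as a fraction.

h'(s) = 3s^2.
h(3) = -1, h'(3) = 27, so s₁ = 3 - (-1)/27 = 82/27.
h(82/27) = 244/19683, h'(82/27) = 6724/243, so s₂ = (82/27) - (244/19683)/(6724/243) = 413465/136161.

413465/136161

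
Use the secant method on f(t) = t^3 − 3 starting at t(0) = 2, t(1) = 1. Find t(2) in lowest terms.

f(2) = 5, f(1) = −2. t(2) = 1 − (−2)·(1 − 2)/((−2) − 5) = 9/7.

9/7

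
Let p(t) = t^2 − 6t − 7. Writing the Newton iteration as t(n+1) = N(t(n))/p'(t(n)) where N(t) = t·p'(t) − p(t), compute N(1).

p'(t) = 2t − 6.
N(t) = t·p'(t) − p(t) = t·(2t − 6) − (t^2 − 6t − 7) = t^2 + 7.
N(1) = 8.

8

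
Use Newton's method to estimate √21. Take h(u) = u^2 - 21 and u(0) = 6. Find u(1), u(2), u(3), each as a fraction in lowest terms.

h'(u) = 2u.
h(6) = 15, h'(6) = 12, so u(1) = 6 - 15/12 = 19/4.
h(19/4) = 25/16, h'(19/4) = 19/2, so u(2) = (19/4) - (25/16)/(19/2) = 697/152.
h(697/152) = 625/23104, h'(697/152) = 697/76, so u(3) = (697/152) - (625/23104)/(697/76) = 970993/211888.

u(1) = 19/4, u(2) = 697/152, u(3) = 970993/211888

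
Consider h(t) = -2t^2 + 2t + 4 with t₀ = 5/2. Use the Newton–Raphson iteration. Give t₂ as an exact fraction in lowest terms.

h'(t) = -4t + 2.
h(5/2) = -7/2, h'(5/2) = -8, so t₁ = (5/2) - (-7/2)/(-8) = 33/16.
h(33/16) = -49/128, h'(33/16) = -25/4, so t₂ = (33/16) - (-49/128)/(-25/4) = 1601/800.

1601/800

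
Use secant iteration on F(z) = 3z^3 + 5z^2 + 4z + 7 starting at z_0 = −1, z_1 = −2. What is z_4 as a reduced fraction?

−77982/45851

F(−1) = 5, F(−2) = −5. z_2 = (−2) − (−5)·((−2) − (−1))/((−5) − 5) = −3/2.
F(−2) = −5, F(−3/2) = 17/8. z_3 = (−3/2) − (17/8)·((−3/2) − (−2))/((17/8) − (−5)) = −94/57.
F(−3/2) = 17/8, F(−94/57) = 33745/61731. z_4 = (−94/57) − (33745/61731)·((−94/57) − (−3/2))/((33745/61731) − (17/8)) = −77982/45851.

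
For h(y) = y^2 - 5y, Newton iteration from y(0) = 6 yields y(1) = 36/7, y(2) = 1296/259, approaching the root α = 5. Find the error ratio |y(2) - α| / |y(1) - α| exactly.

y(1) - α = 36/7 - 5 = 1/7, so |y(1) - α| = 1/7.
y(2) - α = 1296/259 - 5 = 1/259, so |y(2) - α| = 1/259.
Ratio = (1/259) / (1/7) = 1/37.

1/37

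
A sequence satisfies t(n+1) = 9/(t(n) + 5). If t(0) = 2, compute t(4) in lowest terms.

t(1) = 9/(2 + 5) = 9/7.
t(2) = 9/(9/7 + 5) = 63/44.
t(3) = 9/(63/44 + 5) = 396/283.
t(4) = 9/(396/283 + 5) = 2547/1811.

2547/1811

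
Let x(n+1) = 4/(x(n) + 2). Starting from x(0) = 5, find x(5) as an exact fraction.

x(1) = 4/(5 + 2) = 4/7.
x(2) = 4/(4/7 + 2) = 14/9.
x(3) = 4/(14/9 + 2) = 9/8.
x(4) = 4/(9/8 + 2) = 32/25.
x(5) = 4/(32/25 + 2) = 50/41.

50/41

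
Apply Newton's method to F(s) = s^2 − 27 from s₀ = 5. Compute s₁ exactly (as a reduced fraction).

F'(s) = 2s.
F(5) = −2, F'(5) = 10, so s₁ = 5 − (−2)/10 = 26/5.

26/5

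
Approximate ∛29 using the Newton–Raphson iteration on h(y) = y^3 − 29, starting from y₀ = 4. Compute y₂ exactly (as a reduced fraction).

h'(y) = 3y^2.
h(4) = 35, h'(4) = 48, so y₁ = 4 − 35/48 = 157/48.
h(157/48) = 662725/110592, h'(157/48) = 24649/768, so y₂ = (157/48) − (662725/110592)/(24649/768) = 5473477/1774728.

5473477/1774728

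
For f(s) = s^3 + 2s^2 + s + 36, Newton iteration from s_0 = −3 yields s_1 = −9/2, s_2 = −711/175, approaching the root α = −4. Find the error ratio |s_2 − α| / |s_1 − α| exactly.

s_1 − α = −9/2 − (−4) = −9/2 + 4 = −1/2, so |s_1 − α| = 1/2.
s_2 − α = −711/175 − (−4) = −711/175 + 4 = −11/175, so |s_2 − α| = 11/175.
Ratio = (11/175) / (1/2) = 22/175.

22/175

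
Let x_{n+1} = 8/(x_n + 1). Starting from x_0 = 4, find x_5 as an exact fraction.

x_1 = 8/(4 + 1) = 8/5.
x_2 = 8/(8/5 + 1) = 40/13.
x_3 = 8/(40/13 + 1) = 104/53.
x_4 = 8/(104/53 + 1) = 424/157.
x_5 = 8/(424/157 + 1) = 1256/581.

1256/581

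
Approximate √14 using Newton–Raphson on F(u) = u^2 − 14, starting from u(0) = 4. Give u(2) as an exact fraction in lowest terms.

F'(u) = 2u.
F(4) = 2, F'(4) = 8, so u(1) = 4 − 2/8 = 15/4.
F(15/4) = 1/16, F'(15/4) = 15/2, so u(2) = (15/4) − (1/16)/(15/2) = 449/120.

449/120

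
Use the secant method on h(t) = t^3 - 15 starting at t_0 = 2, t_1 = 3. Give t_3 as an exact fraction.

h(2) = -7, h(3) = 12. t_2 = 3 - 12·(3 - 2)/(12 - (-7)) = 45/19.
h(3) = 12, h(45/19) = -11760/6859. t_3 = (45/19) - (-11760/6859)·((45/19) - 3)/((-11760/6859) - 12) = 6395/2613.

6395/2613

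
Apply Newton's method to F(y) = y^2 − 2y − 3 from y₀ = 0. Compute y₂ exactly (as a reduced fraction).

F'(y) = 2y − 2.
F(0) = −3, F'(0) = −2, so y₁ = 0 − (−3)/(−2) = −3/2.
F(−3/2) = 9/4, F'(−3/2) = −5, so y₂ = (−3/2) − (9/4)/(−5) = −21/20.

−21/20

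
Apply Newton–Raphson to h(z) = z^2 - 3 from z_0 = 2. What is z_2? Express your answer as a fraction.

h'(z) = 2z.
h(2) = 1, h'(2) = 4, so z_1 = 2 - 1/4 = 7/4.
h(7/4) = 1/16, h'(7/4) = 7/2, so z_2 = (7/4) - (1/16)/(7/2) = 97/56.

97/56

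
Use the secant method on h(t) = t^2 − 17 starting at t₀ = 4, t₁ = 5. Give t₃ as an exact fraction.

h(4) = −1, h(5) = 8. t₂ = 5 − 8·(5 − 4)/(8 − (−1)) = 37/9.
h(5) = 8, h(37/9) = −8/81. t₃ = (37/9) − (−8/81)·((37/9) − 5)/((−8/81) − 8) = 169/41.

169/41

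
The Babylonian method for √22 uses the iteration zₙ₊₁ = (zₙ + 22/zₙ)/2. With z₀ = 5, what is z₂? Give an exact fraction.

z₁ = (5 + 22/5)/2 = 47/10.
z₂ = (47/10 + 22/(47/10))/2 = 4409/940.

4409/940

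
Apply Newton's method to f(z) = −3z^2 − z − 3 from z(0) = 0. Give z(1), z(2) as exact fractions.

z(1) = −3, z(2) = −24/17

f'(z) = −6z − 1.
f(0) = −3, f'(0) = −1, so z(1) = 0 − (−3)/(−1) = −3.
f(−3) = −27, f'(−3) = 17, so z(2) = (−3) − (−27)/17 = −24/17.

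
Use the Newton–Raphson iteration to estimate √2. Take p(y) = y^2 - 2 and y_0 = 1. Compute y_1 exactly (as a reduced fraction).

p'(y) = 2y.
p(1) = -1, p'(1) = 2, so y_1 = 1 - (-1)/2 = 3/2.

3/2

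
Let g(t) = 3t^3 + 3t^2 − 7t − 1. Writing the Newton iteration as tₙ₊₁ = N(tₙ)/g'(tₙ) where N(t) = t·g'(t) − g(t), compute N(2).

g'(t) = 9t^2 + 6t − 7.
N(t) = t·g'(t) − g(t) = t·(9t^2 + 6t − 7) − (3t^3 + 3t^2 − 7t − 1) = 6t^3 + 3t^2 + 1.
N(2) = 61.

61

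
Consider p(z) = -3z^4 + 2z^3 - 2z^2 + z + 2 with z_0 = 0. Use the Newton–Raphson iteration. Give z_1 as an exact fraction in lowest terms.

p'(z) = -12z^3 + 6z^2 - 4z + 1.
p(0) = 2, p'(0) = 1, so z_1 = 0 - 2/1 = -2.

-2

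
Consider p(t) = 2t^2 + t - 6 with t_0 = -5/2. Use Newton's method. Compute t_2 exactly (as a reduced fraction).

-2341/1170

p'(t) = 4t + 1.
p(-5/2) = 4, p'(-5/2) = -9, so t_1 = (-5/2) - 4/(-9) = -37/18.
p(-37/18) = 32/81, p'(-37/18) = -65/9, so t_2 = (-37/18) - (32/81)/(-65/9) = -2341/1170.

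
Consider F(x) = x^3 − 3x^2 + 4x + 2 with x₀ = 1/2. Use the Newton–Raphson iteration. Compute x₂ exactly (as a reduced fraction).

F'(x) = 3x^2 − 6x + 4.
F(1/2) = 27/8, F'(1/2) = 7/4, so x₁ = (1/2) − (27/8)/(7/4) = −10/7.
F(−10/7) = −4374/343, F'(−10/7) = 916/49, so x₂ = (−10/7) − (−4374/343)/(916/49) = −2393/3206.

−2393/3206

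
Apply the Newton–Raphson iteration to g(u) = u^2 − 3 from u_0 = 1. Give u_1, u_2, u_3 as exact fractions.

g'(u) = 2u.
g(1) = −2, g'(1) = 2, so u_1 = 1 − (−2)/2 = 2.
g(2) = 1, g'(2) = 4, so u_2 = 2 − 1/4 = 7/4.
g(7/4) = 1/16, g'(7/4) = 7/2, so u_3 = (7/4) − (1/16)/(7/2) = 97/56.

u_1 = 2, u_2 = 7/4, u_3 = 97/56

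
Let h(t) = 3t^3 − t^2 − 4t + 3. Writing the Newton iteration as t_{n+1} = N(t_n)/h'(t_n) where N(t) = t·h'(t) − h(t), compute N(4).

365

h'(t) = 9t^2 − 2t − 4.
N(t) = t·h'(t) − h(t) = t·(9t^2 − 2t − 4) − (3t^3 − t^2 − 4t + 3) = 6t^3 − t^2 − 3.
N(4) = 365.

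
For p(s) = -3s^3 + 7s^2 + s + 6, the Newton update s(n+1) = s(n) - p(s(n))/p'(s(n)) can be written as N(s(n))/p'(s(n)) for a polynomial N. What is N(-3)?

p'(s) = -9s^2 + 14s + 1.
N(s) = s·p'(s) - p(s) = s·(-9s^2 + 14s + 1) - (-3s^3 + 7s^2 + s + 6) = -6s^3 + 7s^2 - 6.
N(-3) = 219.

219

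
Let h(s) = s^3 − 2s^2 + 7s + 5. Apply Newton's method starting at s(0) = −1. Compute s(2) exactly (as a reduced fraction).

−671/1141

h'(s) = 3s^2 − 4s + 7.
h(−1) = −5, h'(−1) = 14, so s(1) = (−1) − (−5)/14 = −9/14.
h(−9/14) = −1625/2744, h'(−9/14) = 2119/196, so s(2) = (−9/14) − (−1625/2744)/(2119/196) = −671/1141.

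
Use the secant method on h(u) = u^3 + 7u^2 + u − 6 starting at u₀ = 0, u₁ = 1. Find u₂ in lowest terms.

2/3

h(0) = −6, h(1) = 3. u₂ = 1 − 3·(1 − 0)/(3 − (−6)) = 2/3.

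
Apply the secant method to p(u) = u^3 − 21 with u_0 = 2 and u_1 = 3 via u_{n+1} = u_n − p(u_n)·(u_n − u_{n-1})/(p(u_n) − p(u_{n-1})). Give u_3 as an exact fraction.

8035/2919

p(2) = −13, p(3) = 6. u_2 = 3 − 6·(3 − 2)/(6 − (−13)) = 51/19.
p(3) = 6, p(51/19) = −11388/6859. u_3 = (51/19) − (−11388/6859)·((51/19) − 3)/((−11388/6859) − 6) = 8035/2919.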